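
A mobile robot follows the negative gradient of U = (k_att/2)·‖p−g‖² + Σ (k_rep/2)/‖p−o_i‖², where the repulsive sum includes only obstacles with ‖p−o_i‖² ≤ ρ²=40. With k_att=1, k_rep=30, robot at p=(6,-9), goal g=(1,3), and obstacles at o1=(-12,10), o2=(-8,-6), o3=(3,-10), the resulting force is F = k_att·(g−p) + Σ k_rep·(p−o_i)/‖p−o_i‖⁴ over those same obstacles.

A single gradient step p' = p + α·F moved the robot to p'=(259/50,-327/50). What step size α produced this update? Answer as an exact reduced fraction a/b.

α = 1/5

F_att = 1·(g−p) = 1·(-5,12) = (-5.0000,12.0000)
o1: d²=685 > ρ²=40 → inactive
o2: d²=205 > ρ²=40 → inactive
o3: d²=10 ≤ ρ²=40; F_rep = 30·(3,1)/10² = (0.9000,0.3000)
F = F_att + ΣF_rep = (-4.1000,12.3000)
Δp = p'−p = (-0.8200,2.4600); α = Δx/Fx = (-41/50) / (-41/10) = 1/5
check: Δy/Fy = (123/50) / (123/10) = 1/5 ✓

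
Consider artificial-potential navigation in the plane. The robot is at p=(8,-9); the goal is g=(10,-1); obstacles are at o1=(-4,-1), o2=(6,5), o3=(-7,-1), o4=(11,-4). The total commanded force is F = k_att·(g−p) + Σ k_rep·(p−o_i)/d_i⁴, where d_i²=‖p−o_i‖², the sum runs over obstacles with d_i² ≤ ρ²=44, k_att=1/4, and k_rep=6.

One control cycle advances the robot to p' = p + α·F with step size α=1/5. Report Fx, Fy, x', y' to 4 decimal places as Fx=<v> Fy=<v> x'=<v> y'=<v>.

F_att = 1/4·(g−p) = 1/4·(2,8) = (0.5000,2.0000)
o1: d²=208 > ρ²=44 → inactive
o2: d²=200 > ρ²=44 → inactive
o3: d²=289 > ρ²=44 → inactive
o4: d²=34 ≤ ρ²=44; F_rep = 6·(-3,-5)/34² = (-0.0156,-0.0260)
F = F_att + ΣF_rep = (0.4844,1.9740)
p' = p + 1/5·F = (8.0969,-8.6052)

Fx=0.4844 Fy=1.9740 x'=8.0969 y'=-8.6052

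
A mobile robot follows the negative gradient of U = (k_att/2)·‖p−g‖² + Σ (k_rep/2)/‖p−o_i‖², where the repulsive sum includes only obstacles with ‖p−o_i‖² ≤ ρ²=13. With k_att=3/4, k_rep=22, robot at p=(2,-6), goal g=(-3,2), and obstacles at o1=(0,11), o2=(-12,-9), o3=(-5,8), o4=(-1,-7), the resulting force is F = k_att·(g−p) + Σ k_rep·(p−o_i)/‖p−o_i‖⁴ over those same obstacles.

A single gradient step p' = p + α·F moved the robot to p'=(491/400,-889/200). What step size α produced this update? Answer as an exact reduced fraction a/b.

F_att = 3/4·(g−p) = 3/4·(-5,8) = (-3.7500,6.0000)
o1: d²=293 > ρ²=13 → inactive
o2: d²=205 > ρ²=13 → inactive
o3: d²=245 > ρ²=13 → inactive
o4: d²=10 ≤ ρ²=13; F_rep = 22·(3,1)/10² = (0.6600,0.2200)
F = F_att + ΣF_rep = (-3.0900,6.2200)
Δp = p'−p = (-0.7725,1.5550); α = Δx/Fx = (-309/400) / (-309/100) = 1/4
check: Δy/Fy = (311/200) / (311/50) = 1/4 ✓

α = 1/4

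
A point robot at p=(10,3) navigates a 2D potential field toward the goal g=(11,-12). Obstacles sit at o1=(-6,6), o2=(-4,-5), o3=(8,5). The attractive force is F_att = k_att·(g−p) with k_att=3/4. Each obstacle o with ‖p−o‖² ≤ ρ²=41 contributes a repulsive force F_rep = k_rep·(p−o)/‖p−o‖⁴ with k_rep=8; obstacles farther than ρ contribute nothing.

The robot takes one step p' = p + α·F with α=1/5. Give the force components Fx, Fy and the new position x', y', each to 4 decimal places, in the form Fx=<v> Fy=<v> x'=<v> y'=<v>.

Fx=1.0000 Fy=-11.5000 x'=10.2000 y'=0.7000

F_att = 3/4·(g−p) = 3/4·(1,-15) = (0.7500,-11.2500)
o1: d²=265 > ρ²=41 → inactive
o2: d²=260 > ρ²=41 → inactive
o3: d²=8 ≤ ρ²=41; F_rep = 8·(2,-2)/8² = (0.2500,-0.2500)
F = F_att + ΣF_rep = (1.0000,-11.5000)
p' = p + 1/5·F = (10.2000,0.7000)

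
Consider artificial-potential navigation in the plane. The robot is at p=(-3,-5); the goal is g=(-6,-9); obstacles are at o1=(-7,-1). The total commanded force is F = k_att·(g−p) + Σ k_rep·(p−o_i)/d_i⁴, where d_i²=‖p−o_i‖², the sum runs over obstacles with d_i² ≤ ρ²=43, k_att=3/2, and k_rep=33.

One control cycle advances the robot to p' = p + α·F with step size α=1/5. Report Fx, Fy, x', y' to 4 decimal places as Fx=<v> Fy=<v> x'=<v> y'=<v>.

Fx=-4.3711 Fy=-6.1289 x'=-3.8742 y'=-6.2258

F_att = 3/2·(g−p) = 3/2·(-3,-4) = (-4.5000,-6.0000)
o1: d²=32 ≤ ρ²=43; F_rep = 33·(4,-4)/32² = (0.1289,-0.1289)
F = F_att + ΣF_rep = (-4.3711,-6.1289)
p' = p + 1/5·F = (-3.8742,-6.2258)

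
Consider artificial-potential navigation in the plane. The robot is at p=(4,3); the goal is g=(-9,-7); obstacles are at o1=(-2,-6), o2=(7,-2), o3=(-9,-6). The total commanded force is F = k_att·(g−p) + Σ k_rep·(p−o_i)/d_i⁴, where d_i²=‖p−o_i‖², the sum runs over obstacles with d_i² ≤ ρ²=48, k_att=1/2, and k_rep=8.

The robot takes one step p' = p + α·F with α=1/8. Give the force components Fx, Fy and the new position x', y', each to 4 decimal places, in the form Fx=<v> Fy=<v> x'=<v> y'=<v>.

F_att = 1/2·(g−p) = 1/2·(-13,-10) = (-6.5000,-5.0000)
o1: d²=117 > ρ²=48 → inactive
o2: d²=34 ≤ ρ²=48; F_rep = 8·(-3,5)/34² = (-0.0208,0.0346)
o3: d²=250 > ρ²=48 → inactive
F = F_att + ΣF_rep = (-6.5208,-4.9654)
p' = p + 1/8·F = (3.1849,2.3793)

Fx=-6.5208 Fy=-4.9654 x'=3.1849 y'=2.3793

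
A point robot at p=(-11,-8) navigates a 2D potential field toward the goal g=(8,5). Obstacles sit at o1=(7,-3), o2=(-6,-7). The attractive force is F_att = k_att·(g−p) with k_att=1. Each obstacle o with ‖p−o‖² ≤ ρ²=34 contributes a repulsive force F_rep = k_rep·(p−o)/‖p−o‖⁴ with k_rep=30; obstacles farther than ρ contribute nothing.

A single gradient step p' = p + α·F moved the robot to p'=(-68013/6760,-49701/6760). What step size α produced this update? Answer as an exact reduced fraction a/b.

F_att = 1·(g−p) = 1·(19,13) = (19.0000,13.0000)
o1: d²=349 > ρ²=34 → inactive
o2: d²=26 ≤ ρ²=34; F_rep = 30·(-5,-1)/26² = (-0.2219,-0.0444)
F = F_att + ΣF_rep = (18.7781,12.9556)
Δp = p'−p = (0.9389,0.6478); α = Δx/Fx = (6347/6760) / (6347/338) = 1/20
check: Δy/Fy = (4379/6760) / (4379/338) = 1/20 ✓

α = 1/20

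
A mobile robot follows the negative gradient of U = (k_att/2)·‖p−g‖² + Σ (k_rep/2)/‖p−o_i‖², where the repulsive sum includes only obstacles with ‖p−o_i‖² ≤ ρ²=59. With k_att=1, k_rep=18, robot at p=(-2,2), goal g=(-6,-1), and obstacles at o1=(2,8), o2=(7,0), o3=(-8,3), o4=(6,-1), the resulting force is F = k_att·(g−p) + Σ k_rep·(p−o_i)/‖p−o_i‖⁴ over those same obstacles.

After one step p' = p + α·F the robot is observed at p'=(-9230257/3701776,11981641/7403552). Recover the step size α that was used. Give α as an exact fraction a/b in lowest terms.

α = 1/8

F_att = 1·(g−p) = 1·(-4,-3) = (-4.0000,-3.0000)
o1: d²=52 ≤ ρ²=59; F_rep = 18·(-4,-6)/52² = (-0.0266,-0.0399)
o2: d²=85 > ρ²=59 → inactive
o3: d²=37 ≤ ρ²=59; F_rep = 18·(6,-1)/37² = (0.0789,-0.0131)
o4: d²=73 > ρ²=59 → inactive
F = F_att + ΣF_rep = (-3.9477,-3.0531)
Δp = p'−p = (-0.4935,-0.3816); α = Δx/Fx = (-1826705/3701776) / (-1826705/462722) = 1/8
check: Δy/Fy = (-2825463/7403552) / (-2825463/925444) = 1/8 ✓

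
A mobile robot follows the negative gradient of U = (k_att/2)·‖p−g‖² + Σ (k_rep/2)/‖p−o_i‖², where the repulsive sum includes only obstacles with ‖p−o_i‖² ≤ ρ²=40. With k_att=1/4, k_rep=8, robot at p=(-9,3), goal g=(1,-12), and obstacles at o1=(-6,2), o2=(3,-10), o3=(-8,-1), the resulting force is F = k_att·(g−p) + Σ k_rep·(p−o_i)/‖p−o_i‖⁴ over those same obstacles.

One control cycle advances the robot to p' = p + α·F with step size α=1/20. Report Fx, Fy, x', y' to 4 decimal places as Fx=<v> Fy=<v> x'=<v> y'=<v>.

F_att = 1/4·(g−p) = 1/4·(10,-15) = (2.5000,-3.7500)
o1: d²=10 ≤ ρ²=40; F_rep = 8·(-3,1)/10² = (-0.2400,0.0800)
o2: d²=313 > ρ²=40 → inactive
o3: d²=17 ≤ ρ²=40; F_rep = 8·(-1,4)/17² = (-0.0277,0.1107)
F = F_att + ΣF_rep = (2.2323,-3.5593)
p' = p + 1/20·F = (-8.8884,2.8220)

Fx=2.2323 Fy=-3.5593 x'=-8.8884 y'=2.8220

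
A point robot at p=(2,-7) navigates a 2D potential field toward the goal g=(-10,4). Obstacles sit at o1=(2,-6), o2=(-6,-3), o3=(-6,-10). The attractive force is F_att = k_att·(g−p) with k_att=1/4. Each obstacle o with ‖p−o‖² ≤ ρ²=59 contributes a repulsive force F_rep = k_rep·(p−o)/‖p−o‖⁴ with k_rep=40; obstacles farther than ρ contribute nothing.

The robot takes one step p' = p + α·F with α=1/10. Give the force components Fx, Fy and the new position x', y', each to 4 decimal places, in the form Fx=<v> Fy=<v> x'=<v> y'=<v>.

F_att = 1/4·(g−p) = 1/4·(-12,11) = (-3.0000,2.7500)
o1: d²=1 ≤ ρ²=59; F_rep = 40·(0,-1)/1² = (0.0000,-40.0000)
o2: d²=80 > ρ²=59 → inactive
o3: d²=73 > ρ²=59 → inactive
F = F_att + ΣF_rep = (-3.0000,-37.2500)
p' = p + 1/10·F = (1.7000,-10.7250)

Fx=-3.0000 Fy=-37.2500 x'=1.7000 y'=-10.7250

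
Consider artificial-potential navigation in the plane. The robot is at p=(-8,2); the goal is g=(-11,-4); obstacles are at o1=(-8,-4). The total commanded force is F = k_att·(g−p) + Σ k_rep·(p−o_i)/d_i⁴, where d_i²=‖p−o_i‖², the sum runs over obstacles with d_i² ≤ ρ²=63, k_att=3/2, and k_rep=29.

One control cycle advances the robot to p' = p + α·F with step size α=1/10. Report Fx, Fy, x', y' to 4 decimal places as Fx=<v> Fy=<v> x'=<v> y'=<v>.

F_att = 3/2·(g−p) = 3/2·(-3,-6) = (-4.5000,-9.0000)
o1: d²=36 ≤ ρ²=63; F_rep = 29·(0,6)/36² = (0.0000,0.1343)
F = F_att + ΣF_rep = (-4.5000,-8.8657)
p' = p + 1/10·F = (-8.4500,1.1134)

Fx=-4.5000 Fy=-8.8657 x'=-8.4500 y'=1.1134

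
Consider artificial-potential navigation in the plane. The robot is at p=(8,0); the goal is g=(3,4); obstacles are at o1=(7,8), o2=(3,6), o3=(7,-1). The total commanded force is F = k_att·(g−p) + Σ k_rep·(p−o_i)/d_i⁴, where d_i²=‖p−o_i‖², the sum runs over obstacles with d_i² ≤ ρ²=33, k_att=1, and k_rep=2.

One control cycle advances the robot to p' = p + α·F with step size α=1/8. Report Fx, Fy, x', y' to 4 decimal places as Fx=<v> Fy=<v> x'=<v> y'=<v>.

F_att = 1·(g−p) = 1·(-5,4) = (-5.0000,4.0000)
o1: d²=65 > ρ²=33 → inactive
o2: d²=61 > ρ²=33 → inactive
o3: d²=2 ≤ ρ²=33; F_rep = 2·(1,1)/2² = (0.5000,0.5000)
F = F_att + ΣF_rep = (-4.5000,4.5000)
p' = p + 1/8·F = (7.4375,0.5625)

Fx=-4.5000 Fy=4.5000 x'=7.4375 y'=0.5625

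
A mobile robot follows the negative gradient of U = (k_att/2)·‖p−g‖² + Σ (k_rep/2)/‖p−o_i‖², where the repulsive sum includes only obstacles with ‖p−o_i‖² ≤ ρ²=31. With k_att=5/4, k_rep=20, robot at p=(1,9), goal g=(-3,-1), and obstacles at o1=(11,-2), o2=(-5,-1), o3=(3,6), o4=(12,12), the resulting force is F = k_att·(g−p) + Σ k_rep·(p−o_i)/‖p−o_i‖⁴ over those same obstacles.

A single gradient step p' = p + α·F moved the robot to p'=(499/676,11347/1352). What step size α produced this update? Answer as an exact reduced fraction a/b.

F_att = 5/4·(g−p) = 5/4·(-4,-10) = (-5.0000,-12.5000)
o1: d²=221 > ρ²=31 → inactive
o2: d²=136 > ρ²=31 → inactive
o3: d²=13 ≤ ρ²=31; F_rep = 20·(-2,3)/13² = (-0.2367,0.3550)
o4: d²=130 > ρ²=31 → inactive
F = F_att + ΣF_rep = (-5.2367,-12.1450)
Δp = p'−p = (-0.2618,-0.6072); α = Δx/Fx = (-177/676) / (-885/169) = 1/20
check: Δy/Fy = (-821/1352) / (-4105/338) = 1/20 ✓

α = 1/20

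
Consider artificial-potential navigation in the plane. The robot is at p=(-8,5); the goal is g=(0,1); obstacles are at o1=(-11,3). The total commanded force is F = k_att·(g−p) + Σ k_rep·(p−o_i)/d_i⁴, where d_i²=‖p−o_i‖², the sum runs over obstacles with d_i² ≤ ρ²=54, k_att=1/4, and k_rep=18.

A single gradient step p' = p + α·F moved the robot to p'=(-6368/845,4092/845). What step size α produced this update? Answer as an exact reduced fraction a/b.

α = 1/5

F_att = 1/4·(g−p) = 1/4·(8,-4) = (2.0000,-1.0000)
o1: d²=13 ≤ ρ²=54; F_rep = 18·(3,2)/13² = (0.3195,0.2130)
F = F_att + ΣF_rep = (2.3195,-0.7870)
Δp = p'−p = (0.4639,-0.1574); α = Δx/Fx = (392/845) / (392/169) = 1/5
check: Δy/Fy = (-133/845) / (-133/169) = 1/5 ✓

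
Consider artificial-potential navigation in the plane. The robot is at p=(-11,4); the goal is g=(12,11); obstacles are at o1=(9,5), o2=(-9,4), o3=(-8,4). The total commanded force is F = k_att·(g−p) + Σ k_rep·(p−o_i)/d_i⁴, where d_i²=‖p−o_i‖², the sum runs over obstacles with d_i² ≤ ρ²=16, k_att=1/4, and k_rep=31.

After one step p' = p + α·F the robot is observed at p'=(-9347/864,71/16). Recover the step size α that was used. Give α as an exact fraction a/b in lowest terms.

F_att = 1/4·(g−p) = 1/4·(23,7) = (5.7500,1.7500)
o1: d²=401 > ρ²=16 → inactive
o2: d²=4 ≤ ρ²=16; F_rep = 31·(-2,0)/4² = (-3.8750,0.0000)
o3: d²=9 ≤ ρ²=16; F_rep = 31·(-3,0)/9² = (-1.1481,0.0000)
F = F_att + ΣF_rep = (0.7269,1.7500)
Δp = p'−p = (0.1817,0.4375); α = Δx/Fx = (157/864) / (157/216) = 1/4
check: Δy/Fy = (7/16) / (7/4) = 1/4 ✓

α = 1/4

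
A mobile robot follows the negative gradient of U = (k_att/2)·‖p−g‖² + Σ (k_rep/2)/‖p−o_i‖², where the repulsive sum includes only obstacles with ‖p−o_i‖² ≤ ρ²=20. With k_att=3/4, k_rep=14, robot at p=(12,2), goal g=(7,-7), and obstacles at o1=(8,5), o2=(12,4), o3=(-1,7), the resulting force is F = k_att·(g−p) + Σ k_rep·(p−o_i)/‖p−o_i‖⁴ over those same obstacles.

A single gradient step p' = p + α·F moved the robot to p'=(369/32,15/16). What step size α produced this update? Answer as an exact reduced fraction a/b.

F_att = 3/4·(g−p) = 3/4·(-5,-9) = (-3.7500,-6.7500)
o1: d²=25 > ρ²=20 → inactive
o2: d²=4 ≤ ρ²=20; F_rep = 14·(0,-2)/4² = (0.0000,-1.7500)
o3: d²=194 > ρ²=20 → inactive
F = F_att + ΣF_rep = (-3.7500,-8.5000)
Δp = p'−p = (-0.4688,-1.0625); α = Δx/Fx = (-15/32) / (-15/4) = 1/8
check: Δy/Fy = (-17/16) / (-17/2) = 1/8 ✓

α = 1/8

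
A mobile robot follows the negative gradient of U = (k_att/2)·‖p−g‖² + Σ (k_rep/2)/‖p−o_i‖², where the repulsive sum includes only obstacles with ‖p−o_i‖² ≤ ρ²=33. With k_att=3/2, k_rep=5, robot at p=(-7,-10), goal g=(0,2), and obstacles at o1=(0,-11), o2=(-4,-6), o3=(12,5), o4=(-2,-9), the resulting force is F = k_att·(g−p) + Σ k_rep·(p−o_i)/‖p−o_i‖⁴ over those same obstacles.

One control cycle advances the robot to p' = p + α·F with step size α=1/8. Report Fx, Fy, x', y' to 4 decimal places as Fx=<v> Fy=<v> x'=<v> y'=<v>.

Fx=10.4390 Fy=17.9606 x'=-5.6951 y'=-7.7549

F_att = 3/2·(g−p) = 3/2·(7,12) = (10.5000,18.0000)
o1: d²=50 > ρ²=33 → inactive
o2: d²=25 ≤ ρ²=33; F_rep = 5·(-3,-4)/25² = (-0.0240,-0.0320)
o3: d²=586 > ρ²=33 → inactive
o4: d²=26 ≤ ρ²=33; F_rep = 5·(-5,-1)/26² = (-0.0370,-0.0074)
F = F_att + ΣF_rep = (10.4390,17.9606)
p' = p + 1/8·F = (-5.6951,-7.7549)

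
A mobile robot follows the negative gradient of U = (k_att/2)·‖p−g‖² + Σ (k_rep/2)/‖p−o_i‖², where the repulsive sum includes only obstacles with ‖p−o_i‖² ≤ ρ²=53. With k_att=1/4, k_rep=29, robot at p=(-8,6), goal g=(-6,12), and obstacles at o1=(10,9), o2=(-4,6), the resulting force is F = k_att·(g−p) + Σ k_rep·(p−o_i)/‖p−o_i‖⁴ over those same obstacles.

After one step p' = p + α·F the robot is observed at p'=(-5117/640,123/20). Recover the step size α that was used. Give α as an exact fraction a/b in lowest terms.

α = 1/10

F_att = 1/4·(g−p) = 1/4·(2,6) = (0.5000,1.5000)
o1: d²=333 > ρ²=53 → inactive
o2: d²=16 ≤ ρ²=53; F_rep = 29·(-4,0)/16² = (-0.4531,0.0000)
F = F_att + ΣF_rep = (0.0469,1.5000)
Δp = p'−p = (0.0047,0.1500); α = Δx/Fx = (3/640) / (3/64) = 1/10
check: Δy/Fy = (3/20) / (3/2) = 1/10 ✓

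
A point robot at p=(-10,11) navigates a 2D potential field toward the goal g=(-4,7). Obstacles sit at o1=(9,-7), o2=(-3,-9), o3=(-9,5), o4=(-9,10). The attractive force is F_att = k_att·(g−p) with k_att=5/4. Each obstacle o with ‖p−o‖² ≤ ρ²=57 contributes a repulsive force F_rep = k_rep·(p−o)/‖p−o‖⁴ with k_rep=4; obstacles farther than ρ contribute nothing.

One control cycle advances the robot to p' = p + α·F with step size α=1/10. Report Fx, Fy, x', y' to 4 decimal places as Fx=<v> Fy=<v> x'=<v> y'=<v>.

Fx=6.4971 Fy=-3.9825 x'=-9.3503 y'=10.6018

F_att = 5/4·(g−p) = 5/4·(6,-4) = (7.5000,-5.0000)
o1: d²=685 > ρ²=57 → inactive
o2: d²=449 > ρ²=57 → inactive
o3: d²=37 ≤ ρ²=57; F_rep = 4·(-1,6)/37² = (-0.0029,0.0175)
o4: d²=2 ≤ ρ²=57; F_rep = 4·(-1,1)/2² = (-1.0000,1.0000)
F = F_att + ΣF_rep = (6.4971,-3.9825)
p' = p + 1/10·F = (-9.3503,10.6018)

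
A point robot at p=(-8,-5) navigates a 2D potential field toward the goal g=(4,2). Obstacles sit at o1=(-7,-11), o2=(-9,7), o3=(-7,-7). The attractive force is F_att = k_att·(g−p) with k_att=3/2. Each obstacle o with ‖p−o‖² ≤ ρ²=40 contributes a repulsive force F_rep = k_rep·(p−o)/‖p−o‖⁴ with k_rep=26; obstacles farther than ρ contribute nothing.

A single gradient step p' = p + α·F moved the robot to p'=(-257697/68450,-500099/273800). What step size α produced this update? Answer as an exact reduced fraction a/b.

F_att = 3/2·(g−p) = 3/2·(12,7) = (18.0000,10.5000)
o1: d²=37 ≤ ρ²=40; F_rep = 26·(-1,6)/37² = (-0.0190,0.1140)
o2: d²=145 > ρ²=40 → inactive
o3: d²=5 ≤ ρ²=40; F_rep = 26·(-1,2)/5² = (-1.0400,2.0800)
F = F_att + ΣF_rep = (16.9410,12.6940)
Δp = p'−p = (4.2353,3.1735); α = Δx/Fx = (289903/68450) / (579806/34225) = 1/4
check: Δy/Fy = (868901/273800) / (868901/68450) = 1/4 ✓

α = 1/4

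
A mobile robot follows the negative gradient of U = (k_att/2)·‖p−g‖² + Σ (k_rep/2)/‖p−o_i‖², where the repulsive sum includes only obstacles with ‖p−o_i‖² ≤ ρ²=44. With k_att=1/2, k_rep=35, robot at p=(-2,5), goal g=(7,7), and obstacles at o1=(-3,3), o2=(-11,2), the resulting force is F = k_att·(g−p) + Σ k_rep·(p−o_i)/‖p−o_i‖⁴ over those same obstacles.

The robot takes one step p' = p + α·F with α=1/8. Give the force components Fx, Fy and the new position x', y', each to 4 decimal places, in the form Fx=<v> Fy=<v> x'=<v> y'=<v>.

Fx=5.9000 Fy=3.8000 x'=-1.2625 y'=5.4750

F_att = 1/2·(g−p) = 1/2·(9,2) = (4.5000,1.0000)
o1: d²=5 ≤ ρ²=44; F_rep = 35·(1,2)/5² = (1.4000,2.8000)
o2: d²=90 > ρ²=44 → inactive
F = F_att + ΣF_rep = (5.9000,3.8000)
p' = p + 1/8·F = (-1.2625,5.4750)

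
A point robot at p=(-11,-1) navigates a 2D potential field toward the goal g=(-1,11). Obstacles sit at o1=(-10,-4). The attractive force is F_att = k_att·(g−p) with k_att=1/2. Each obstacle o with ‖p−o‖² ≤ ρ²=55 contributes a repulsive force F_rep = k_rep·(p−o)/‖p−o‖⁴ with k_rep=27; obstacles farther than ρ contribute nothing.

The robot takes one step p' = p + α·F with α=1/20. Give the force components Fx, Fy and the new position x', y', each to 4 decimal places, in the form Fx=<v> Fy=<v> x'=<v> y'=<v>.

Fx=4.7300 Fy=6.8100 x'=-10.7635 y'=-0.6595

F_att = 1/2·(g−p) = 1/2·(10,12) = (5.0000,6.0000)
o1: d²=10 ≤ ρ²=55; F_rep = 27·(-1,3)/10² = (-0.2700,0.8100)
F = F_att + ΣF_rep = (4.7300,6.8100)
p' = p + 1/20·F = (-10.7635,-0.6595)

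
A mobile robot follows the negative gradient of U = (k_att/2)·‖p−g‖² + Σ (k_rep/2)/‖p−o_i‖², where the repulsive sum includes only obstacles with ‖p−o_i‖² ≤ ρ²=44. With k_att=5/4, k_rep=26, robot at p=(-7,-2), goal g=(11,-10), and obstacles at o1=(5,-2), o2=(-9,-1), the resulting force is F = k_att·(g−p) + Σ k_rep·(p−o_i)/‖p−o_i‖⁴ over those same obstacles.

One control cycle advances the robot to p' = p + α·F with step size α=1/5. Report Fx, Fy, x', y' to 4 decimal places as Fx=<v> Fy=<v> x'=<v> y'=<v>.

F_att = 5/4·(g−p) = 5/4·(18,-8) = (22.5000,-10.0000)
o1: d²=144 > ρ²=44 → inactive
o2: d²=5 ≤ ρ²=44; F_rep = 26·(2,-1)/5² = (2.0800,-1.0400)
F = F_att + ΣF_rep = (24.5800,-11.0400)
p' = p + 1/5·F = (-2.0840,-4.2080)

Fx=24.5800 Fy=-11.0400 x'=-2.0840 y'=-4.2080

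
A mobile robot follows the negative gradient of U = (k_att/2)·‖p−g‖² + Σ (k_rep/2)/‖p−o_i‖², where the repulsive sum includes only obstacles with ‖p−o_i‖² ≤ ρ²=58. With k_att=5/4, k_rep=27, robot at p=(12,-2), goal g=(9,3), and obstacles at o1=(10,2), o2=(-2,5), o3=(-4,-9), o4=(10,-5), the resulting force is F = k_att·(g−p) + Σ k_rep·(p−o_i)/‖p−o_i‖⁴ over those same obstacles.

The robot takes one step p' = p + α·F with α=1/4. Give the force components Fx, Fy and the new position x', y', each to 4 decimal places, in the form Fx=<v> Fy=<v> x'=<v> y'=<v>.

F_att = 5/4·(g−p) = 5/4·(-3,5) = (-3.7500,6.2500)
o1: d²=20 ≤ ρ²=58; F_rep = 27·(2,-4)/20² = (0.1350,-0.2700)
o2: d²=245 > ρ²=58 → inactive
o3: d²=305 > ρ²=58 → inactive
o4: d²=13 ≤ ρ²=58; F_rep = 27·(2,3)/13² = (0.3195,0.4793)
F = F_att + ΣF_rep = (-3.2955,6.4593)
p' = p + 1/4·F = (11.1761,-0.3852)

Fx=-3.2955 Fy=6.4593 x'=11.1761 y'=-0.3852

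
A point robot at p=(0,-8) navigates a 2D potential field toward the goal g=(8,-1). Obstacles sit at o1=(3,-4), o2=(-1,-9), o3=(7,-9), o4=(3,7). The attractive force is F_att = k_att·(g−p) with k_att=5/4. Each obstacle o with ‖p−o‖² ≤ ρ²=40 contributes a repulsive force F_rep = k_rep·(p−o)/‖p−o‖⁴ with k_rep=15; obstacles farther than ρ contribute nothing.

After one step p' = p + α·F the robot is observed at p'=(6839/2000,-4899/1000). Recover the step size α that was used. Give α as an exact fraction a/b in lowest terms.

α = 1/4

F_att = 5/4·(g−p) = 5/4·(8,7) = (10.0000,8.7500)
o1: d²=25 ≤ ρ²=40; F_rep = 15·(-3,-4)/25² = (-0.0720,-0.0960)
o2: d²=2 ≤ ρ²=40; F_rep = 15·(1,1)/2² = (3.7500,3.7500)
o3: d²=50 > ρ²=40 → inactive
o4: d²=234 > ρ²=40 → inactive
F = F_att + ΣF_rep = (13.6780,12.4040)
Δp = p'−p = (3.4195,3.1010); α = Δx/Fx = (6839/2000) / (6839/500) = 1/4
check: Δy/Fy = (3101/1000) / (3101/250) = 1/4 ✓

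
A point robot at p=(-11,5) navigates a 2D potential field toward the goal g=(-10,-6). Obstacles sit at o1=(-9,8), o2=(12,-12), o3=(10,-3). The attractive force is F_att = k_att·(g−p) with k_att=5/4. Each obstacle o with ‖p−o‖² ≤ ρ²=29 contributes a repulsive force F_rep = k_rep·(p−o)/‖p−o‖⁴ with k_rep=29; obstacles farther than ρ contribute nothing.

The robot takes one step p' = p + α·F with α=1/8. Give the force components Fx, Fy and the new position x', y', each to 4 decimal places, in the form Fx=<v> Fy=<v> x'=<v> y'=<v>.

Fx=0.9068 Fy=-14.2648 x'=-10.8866 y'=3.2169

F_att = 5/4·(g−p) = 5/4·(1,-11) = (1.2500,-13.7500)
o1: d²=13 ≤ ρ²=29; F_rep = 29·(-2,-3)/13² = (-0.3432,-0.5148)
o2: d²=818 > ρ²=29 → inactive
o3: d²=505 > ρ²=29 → inactive
F = F_att + ΣF_rep = (0.9068,-14.2648)
p' = p + 1/8·F = (-10.8866,3.2169)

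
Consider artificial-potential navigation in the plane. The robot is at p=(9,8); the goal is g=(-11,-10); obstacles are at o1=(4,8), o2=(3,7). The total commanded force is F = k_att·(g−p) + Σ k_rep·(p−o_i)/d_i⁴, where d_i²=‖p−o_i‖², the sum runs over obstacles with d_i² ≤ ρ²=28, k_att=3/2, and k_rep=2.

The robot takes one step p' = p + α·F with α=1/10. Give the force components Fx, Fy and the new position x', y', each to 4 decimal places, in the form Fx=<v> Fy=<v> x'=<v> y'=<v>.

F_att = 3/2·(g−p) = 3/2·(-20,-18) = (-30.0000,-27.0000)
o1: d²=25 ≤ ρ²=28; F_rep = 2·(5,0)/25² = (0.0160,0.0000)
o2: d²=37 > ρ²=28 → inactive
F = F_att + ΣF_rep = (-29.9840,-27.0000)
p' = p + 1/10·F = (6.0016,5.3000)

Fx=-29.9840 Fy=-27.0000 x'=6.0016 y'=5.3000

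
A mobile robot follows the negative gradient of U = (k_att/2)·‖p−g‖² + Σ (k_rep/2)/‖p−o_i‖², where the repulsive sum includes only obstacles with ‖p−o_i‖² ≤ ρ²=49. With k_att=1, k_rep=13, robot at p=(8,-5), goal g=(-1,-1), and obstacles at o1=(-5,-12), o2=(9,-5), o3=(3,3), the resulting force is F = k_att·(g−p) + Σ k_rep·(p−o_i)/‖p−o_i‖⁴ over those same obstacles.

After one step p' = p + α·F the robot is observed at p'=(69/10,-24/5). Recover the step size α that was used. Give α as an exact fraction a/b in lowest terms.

α = 1/20

F_att = 1·(g−p) = 1·(-9,4) = (-9.0000,4.0000)
o1: d²=218 > ρ²=49 → inactive
o2: d²=1 ≤ ρ²=49; F_rep = 13·(-1,0)/1² = (-13.0000,0.0000)
o3: d²=89 > ρ²=49 → inactive
F = F_att + ΣF_rep = (-22.0000,4.0000)
Δp = p'−p = (-1.1000,0.2000); α = Δx/Fx = (-11/10) / (-22) = 1/20
check: Δy/Fy = (1/5) / (4) = 1/20 ✓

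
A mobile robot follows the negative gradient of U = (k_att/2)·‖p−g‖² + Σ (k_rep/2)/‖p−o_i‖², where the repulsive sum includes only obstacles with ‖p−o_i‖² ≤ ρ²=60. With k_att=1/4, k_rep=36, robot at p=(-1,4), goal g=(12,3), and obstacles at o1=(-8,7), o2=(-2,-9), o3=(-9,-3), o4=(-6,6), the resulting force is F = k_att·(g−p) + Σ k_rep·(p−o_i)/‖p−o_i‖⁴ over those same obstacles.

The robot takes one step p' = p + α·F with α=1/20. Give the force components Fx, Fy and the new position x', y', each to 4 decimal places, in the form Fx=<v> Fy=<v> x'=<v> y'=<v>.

Fx=3.5389 Fy=-0.3677 x'=-0.8231 y'=3.9816

F_att = 1/4·(g−p) = 1/4·(13,-1) = (3.2500,-0.2500)
o1: d²=58 ≤ ρ²=60; F_rep = 36·(7,-3)/58² = (0.0749,-0.0321)
o2: d²=170 > ρ²=60 → inactive
o3: d²=113 > ρ²=60 → inactive
o4: d²=29 ≤ ρ²=60; F_rep = 36·(5,-2)/29² = (0.2140,-0.0856)
F = F_att + ΣF_rep = (3.5389,-0.3677)
p' = p + 1/20·F = (-0.8231,3.9816)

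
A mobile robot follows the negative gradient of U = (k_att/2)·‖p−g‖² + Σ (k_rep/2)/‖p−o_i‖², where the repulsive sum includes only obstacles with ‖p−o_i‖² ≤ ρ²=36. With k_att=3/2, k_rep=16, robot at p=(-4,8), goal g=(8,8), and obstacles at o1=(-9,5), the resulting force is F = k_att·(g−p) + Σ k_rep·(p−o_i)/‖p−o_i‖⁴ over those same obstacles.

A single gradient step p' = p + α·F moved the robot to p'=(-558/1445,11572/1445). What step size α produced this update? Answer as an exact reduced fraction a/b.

F_att = 3/2·(g−p) = 3/2·(12,0) = (18.0000,0.0000)
o1: d²=34 ≤ ρ²=36; F_rep = 16·(5,3)/34² = (0.0692,0.0415)
F = F_att + ΣF_rep = (18.0692,0.0415)
Δp = p'−p = (3.6138,0.0083); α = Δx/Fx = (5222/1445) / (5222/289) = 1/5
check: Δy/Fy = (12/1445) / (12/289) = 1/5 ✓

α = 1/5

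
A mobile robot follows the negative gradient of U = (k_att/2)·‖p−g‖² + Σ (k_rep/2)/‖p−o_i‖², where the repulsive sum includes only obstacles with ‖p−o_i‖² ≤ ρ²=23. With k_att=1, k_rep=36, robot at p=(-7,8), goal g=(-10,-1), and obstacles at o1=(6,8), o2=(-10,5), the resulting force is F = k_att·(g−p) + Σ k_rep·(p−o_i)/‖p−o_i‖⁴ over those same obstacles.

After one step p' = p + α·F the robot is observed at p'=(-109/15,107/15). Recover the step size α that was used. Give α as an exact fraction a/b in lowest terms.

F_att = 1·(g−p) = 1·(-3,-9) = (-3.0000,-9.0000)
o1: d²=169 > ρ²=23 → inactive
o2: d²=18 ≤ ρ²=23; F_rep = 36·(3,3)/18² = (0.3333,0.3333)
F = F_att + ΣF_rep = (-2.6667,-8.6667)
Δp = p'−p = (-0.2667,-0.8667); α = Δx/Fx = (-4/15) / (-8/3) = 1/10
check: Δy/Fy = (-13/15) / (-26/3) = 1/10 ✓

α = 1/10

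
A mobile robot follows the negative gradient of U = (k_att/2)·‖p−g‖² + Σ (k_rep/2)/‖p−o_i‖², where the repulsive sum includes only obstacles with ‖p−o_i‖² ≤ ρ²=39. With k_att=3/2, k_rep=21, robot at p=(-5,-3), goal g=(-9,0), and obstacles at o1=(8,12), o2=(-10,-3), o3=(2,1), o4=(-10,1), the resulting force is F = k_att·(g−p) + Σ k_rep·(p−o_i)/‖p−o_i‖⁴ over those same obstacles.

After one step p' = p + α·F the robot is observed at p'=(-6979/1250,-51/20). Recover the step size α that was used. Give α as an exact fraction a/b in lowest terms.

α = 1/10

F_att = 3/2·(g−p) = 3/2·(-4,3) = (-6.0000,4.5000)
o1: d²=394 > ρ²=39 → inactive
o2: d²=25 ≤ ρ²=39; F_rep = 21·(5,0)/25² = (0.1680,0.0000)
o3: d²=65 > ρ²=39 → inactive
o4: d²=41 > ρ²=39 → inactive
F = F_att + ΣF_rep = (-5.8320,4.5000)
Δp = p'−p = (-0.5832,0.4500); α = Δx/Fx = (-729/1250) / (-729/125) = 1/10
check: Δy/Fy = (9/20) / (9/2) = 1/10 ✓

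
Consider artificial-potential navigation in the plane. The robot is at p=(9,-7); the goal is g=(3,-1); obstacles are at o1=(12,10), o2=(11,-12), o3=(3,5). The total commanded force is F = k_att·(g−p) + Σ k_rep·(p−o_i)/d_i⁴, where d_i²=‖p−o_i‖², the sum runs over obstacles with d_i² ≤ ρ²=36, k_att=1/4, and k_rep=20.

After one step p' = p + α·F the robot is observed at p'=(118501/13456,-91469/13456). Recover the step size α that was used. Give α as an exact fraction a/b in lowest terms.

α = 1/8

F_att = 1/4·(g−p) = 1/4·(-6,6) = (-1.5000,1.5000)
o1: d²=298 > ρ²=36 → inactive
o2: d²=29 ≤ ρ²=36; F_rep = 20·(-2,5)/29² = (-0.0476,0.1189)
o3: d²=180 > ρ²=36 → inactive
F = F_att + ΣF_rep = (-1.5476,1.6189)
Δp = p'−p = (-0.1934,0.2024); α = Δx/Fx = (-2603/13456) / (-2603/1682) = 1/8
check: Δy/Fy = (2723/13456) / (2723/1682) = 1/8 ✓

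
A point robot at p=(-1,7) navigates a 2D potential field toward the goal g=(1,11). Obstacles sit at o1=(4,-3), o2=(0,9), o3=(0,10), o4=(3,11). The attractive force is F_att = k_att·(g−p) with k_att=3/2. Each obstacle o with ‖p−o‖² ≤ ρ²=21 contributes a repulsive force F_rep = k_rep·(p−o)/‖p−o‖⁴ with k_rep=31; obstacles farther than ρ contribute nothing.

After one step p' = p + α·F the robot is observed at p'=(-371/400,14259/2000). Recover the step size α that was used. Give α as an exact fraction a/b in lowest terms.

α = 1/20

F_att = 3/2·(g−p) = 3/2·(2,4) = (3.0000,6.0000)
o1: d²=125 > ρ²=21 → inactive
o2: d²=5 ≤ ρ²=21; F_rep = 31·(-1,-2)/5² = (-1.2400,-2.4800)
o3: d²=10 ≤ ρ²=21; F_rep = 31·(-1,-3)/10² = (-0.3100,-0.9300)
o4: d²=32 > ρ²=21 → inactive
F = F_att + ΣF_rep = (1.4500,2.5900)
Δp = p'−p = (0.0725,0.1295); α = Δx/Fx = (29/400) / (29/20) = 1/20
check: Δy/Fy = (259/2000) / (259/100) = 1/20 ✓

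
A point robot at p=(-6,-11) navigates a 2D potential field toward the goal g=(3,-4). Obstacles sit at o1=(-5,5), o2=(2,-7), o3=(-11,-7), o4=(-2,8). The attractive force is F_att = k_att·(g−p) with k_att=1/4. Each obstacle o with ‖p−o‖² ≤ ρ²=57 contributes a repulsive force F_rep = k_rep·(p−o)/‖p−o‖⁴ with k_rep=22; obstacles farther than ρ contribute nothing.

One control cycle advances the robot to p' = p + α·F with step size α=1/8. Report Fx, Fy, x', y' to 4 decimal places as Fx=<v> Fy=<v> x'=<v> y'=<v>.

Fx=2.3154 Fy=1.6977 x'=-5.7106 y'=-10.7878

F_att = 1/4·(g−p) = 1/4·(9,7) = (2.2500,1.7500)
o1: d²=257 > ρ²=57 → inactive
o2: d²=80 > ρ²=57 → inactive
o3: d²=41 ≤ ρ²=57; F_rep = 22·(5,-4)/41² = (0.0654,-0.0523)
o4: d²=377 > ρ²=57 → inactive
F = F_att + ΣF_rep = (2.3154,1.6977)
p' = p + 1/8·F = (-5.7106,-10.7878)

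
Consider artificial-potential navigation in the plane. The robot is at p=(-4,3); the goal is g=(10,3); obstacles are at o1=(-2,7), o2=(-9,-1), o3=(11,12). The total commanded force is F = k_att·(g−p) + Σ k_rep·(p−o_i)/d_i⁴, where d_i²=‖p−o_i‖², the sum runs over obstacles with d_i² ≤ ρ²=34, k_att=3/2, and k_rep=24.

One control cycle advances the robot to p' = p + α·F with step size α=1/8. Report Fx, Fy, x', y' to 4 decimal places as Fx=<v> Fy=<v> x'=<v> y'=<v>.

F_att = 3/2·(g−p) = 3/2·(14,0) = (21.0000,0.0000)
o1: d²=20 ≤ ρ²=34; F_rep = 24·(-2,-4)/20² = (-0.1200,-0.2400)
o2: d²=41 > ρ²=34 → inactive
o3: d²=306 > ρ²=34 → inactive
F = F_att + ΣF_rep = (20.8800,-0.2400)
p' = p + 1/8·F = (-1.3900,2.9700)

Fx=20.8800 Fy=-0.2400 x'=-1.3900 y'=2.9700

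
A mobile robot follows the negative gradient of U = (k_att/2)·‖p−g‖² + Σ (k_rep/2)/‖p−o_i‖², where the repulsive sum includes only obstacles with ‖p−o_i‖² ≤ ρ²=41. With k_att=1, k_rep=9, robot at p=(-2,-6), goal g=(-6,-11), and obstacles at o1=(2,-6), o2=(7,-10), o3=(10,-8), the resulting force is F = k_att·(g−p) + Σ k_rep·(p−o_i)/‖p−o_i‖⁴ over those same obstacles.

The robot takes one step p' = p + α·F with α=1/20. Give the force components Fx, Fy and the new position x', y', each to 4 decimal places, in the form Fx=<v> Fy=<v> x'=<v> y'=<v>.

F_att = 1·(g−p) = 1·(-4,-5) = (-4.0000,-5.0000)
o1: d²=16 ≤ ρ²=41; F_rep = 9·(-4,0)/16² = (-0.1406,0.0000)
o2: d²=97 > ρ²=41 → inactive
o3: d²=148 > ρ²=41 → inactive
F = F_att + ΣF_rep = (-4.1406,-5.0000)
p' = p + 1/20·F = (-2.2070,-6.2500)

Fx=-4.1406 Fy=-5.0000 x'=-2.2070 y'=-6.2500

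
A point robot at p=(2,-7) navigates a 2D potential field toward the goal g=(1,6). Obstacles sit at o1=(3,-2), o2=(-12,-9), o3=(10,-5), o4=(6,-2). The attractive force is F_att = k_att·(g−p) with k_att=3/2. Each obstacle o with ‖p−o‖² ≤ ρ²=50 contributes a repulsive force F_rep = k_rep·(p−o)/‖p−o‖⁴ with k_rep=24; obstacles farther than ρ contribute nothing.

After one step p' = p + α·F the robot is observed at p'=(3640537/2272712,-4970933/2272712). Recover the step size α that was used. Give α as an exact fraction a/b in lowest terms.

α = 1/4

F_att = 3/2·(g−p) = 3/2·(-1,13) = (-1.5000,19.5000)
o1: d²=26 ≤ ρ²=50; F_rep = 24·(-1,-5)/26² = (-0.0355,-0.1775)
o2: d²=200 > ρ²=50 → inactive
o3: d²=68 > ρ²=50 → inactive
o4: d²=41 ≤ ρ²=50; F_rep = 24·(-4,-5)/41² = (-0.0571,-0.0714)
F = F_att + ΣF_rep = (-1.5926,19.2511)
Δp = p'−p = (-0.3982,4.8128); α = Δx/Fx = (-904887/2272712) / (-904887/568178) = 1/4
check: Δy/Fy = (10938051/2272712) / (10938051/568178) = 1/4 ✓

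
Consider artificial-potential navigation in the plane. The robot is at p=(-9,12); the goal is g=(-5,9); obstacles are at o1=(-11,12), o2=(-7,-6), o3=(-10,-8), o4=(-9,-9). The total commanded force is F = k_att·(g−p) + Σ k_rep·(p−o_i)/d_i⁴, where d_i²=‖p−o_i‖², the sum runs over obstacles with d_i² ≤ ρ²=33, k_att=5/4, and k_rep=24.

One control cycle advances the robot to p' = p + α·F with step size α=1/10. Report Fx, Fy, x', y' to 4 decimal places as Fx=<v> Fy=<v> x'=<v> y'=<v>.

Fx=8.0000 Fy=-3.7500 x'=-8.2000 y'=11.6250

F_att = 5/4·(g−p) = 5/4·(4,-3) = (5.0000,-3.7500)
o1: d²=4 ≤ ρ²=33; F_rep = 24·(2,0)/4² = (3.0000,0.0000)
o2: d²=328 > ρ²=33 → inactive
o3: d²=401 > ρ²=33 → inactive
o4: d²=441 > ρ²=33 → inactive
F = F_att + ΣF_rep = (8.0000,-3.7500)
p' = p + 1/10·F = (-8.2000,11.6250)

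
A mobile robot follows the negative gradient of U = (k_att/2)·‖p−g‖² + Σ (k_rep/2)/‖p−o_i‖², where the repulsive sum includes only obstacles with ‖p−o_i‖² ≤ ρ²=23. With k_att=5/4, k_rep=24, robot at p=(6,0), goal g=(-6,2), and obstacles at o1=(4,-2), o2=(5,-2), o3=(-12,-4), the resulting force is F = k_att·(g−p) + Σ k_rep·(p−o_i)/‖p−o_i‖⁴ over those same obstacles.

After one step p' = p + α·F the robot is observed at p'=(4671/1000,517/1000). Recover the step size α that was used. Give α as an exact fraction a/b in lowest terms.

F_att = 5/4·(g−p) = 5/4·(-12,2) = (-15.0000,2.5000)
o1: d²=8 ≤ ρ²=23; F_rep = 24·(2,2)/8² = (0.7500,0.7500)
o2: d²=5 ≤ ρ²=23; F_rep = 24·(1,2)/5² = (0.9600,1.9200)
o3: d²=340 > ρ²=23 → inactive
F = F_att + ΣF_rep = (-13.2900,5.1700)
Δp = p'−p = (-1.3290,0.5170); α = Δx/Fx = (-1329/1000) / (-1329/100) = 1/10
check: Δy/Fy = (517/1000) / (517/100) = 1/10 ✓

α = 1/10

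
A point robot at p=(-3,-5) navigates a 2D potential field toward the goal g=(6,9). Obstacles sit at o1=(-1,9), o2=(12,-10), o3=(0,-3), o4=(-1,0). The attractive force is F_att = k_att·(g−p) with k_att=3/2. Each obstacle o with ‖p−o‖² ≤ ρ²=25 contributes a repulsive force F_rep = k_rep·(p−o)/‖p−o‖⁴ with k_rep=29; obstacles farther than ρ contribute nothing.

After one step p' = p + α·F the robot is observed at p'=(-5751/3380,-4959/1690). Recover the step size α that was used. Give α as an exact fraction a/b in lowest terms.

α = 1/10

F_att = 3/2·(g−p) = 3/2·(9,14) = (13.5000,21.0000)
o1: d²=200 > ρ²=25 → inactive
o2: d²=250 > ρ²=25 → inactive
o3: d²=13 ≤ ρ²=25; F_rep = 29·(-3,-2)/13² = (-0.5148,-0.3432)
o4: d²=29 > ρ²=25 → inactive
F = F_att + ΣF_rep = (12.9852,20.6568)
Δp = p'−p = (1.2985,2.0657); α = Δx/Fx = (4389/3380) / (4389/338) = 1/10
check: Δy/Fy = (3491/1690) / (3491/169) = 1/10 ✓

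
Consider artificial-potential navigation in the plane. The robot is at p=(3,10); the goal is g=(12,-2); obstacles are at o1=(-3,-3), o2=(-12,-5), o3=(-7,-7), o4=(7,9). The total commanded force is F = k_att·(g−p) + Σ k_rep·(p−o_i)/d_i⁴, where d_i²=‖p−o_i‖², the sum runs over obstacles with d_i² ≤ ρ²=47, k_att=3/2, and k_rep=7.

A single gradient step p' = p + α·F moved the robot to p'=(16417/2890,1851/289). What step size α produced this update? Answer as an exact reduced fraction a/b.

α = 1/5

F_att = 3/2·(g−p) = 3/2·(9,-12) = (13.5000,-18.0000)
o1: d²=205 > ρ²=47 → inactive
o2: d²=450 > ρ²=47 → inactive
o3: d²=389 > ρ²=47 → inactive
o4: d²=17 ≤ ρ²=47; F_rep = 7·(-4,1)/17² = (-0.0969,0.0242)
F = F_att + ΣF_rep = (13.4031,-17.9758)
Δp = p'−p = (2.6806,-3.5952); α = Δx/Fx = (7747/2890) / (7747/578) = 1/5
check: Δy/Fy = (-1039/289) / (-5195/289) = 1/5 ✓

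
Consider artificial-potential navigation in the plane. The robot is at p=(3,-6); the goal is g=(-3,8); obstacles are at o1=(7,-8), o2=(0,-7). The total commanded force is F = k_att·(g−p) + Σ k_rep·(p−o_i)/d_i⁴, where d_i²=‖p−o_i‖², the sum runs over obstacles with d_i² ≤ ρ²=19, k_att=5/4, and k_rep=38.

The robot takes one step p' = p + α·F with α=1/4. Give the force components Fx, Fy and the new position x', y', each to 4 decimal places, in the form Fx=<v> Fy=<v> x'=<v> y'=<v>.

F_att = 5/4·(g−p) = 5/4·(-6,14) = (-7.5000,17.5000)
o1: d²=20 > ρ²=19 → inactive
o2: d²=10 ≤ ρ²=19; F_rep = 38·(3,1)/10² = (1.1400,0.3800)
F = F_att + ΣF_rep = (-6.3600,17.8800)
p' = p + 1/4·F = (1.4100,-1.5300)

Fx=-6.3600 Fy=17.8800 x'=1.4100 y'=-1.5300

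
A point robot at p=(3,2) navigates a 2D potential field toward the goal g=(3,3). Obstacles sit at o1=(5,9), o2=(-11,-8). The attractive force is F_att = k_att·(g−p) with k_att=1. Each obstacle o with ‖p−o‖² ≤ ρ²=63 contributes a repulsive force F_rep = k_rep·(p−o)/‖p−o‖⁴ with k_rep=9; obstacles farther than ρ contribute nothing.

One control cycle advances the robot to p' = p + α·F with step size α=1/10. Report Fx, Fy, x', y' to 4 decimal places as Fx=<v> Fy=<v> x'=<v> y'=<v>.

F_att = 1·(g−p) = 1·(0,1) = (0.0000,1.0000)
o1: d²=53 ≤ ρ²=63; F_rep = 9·(-2,-7)/53² = (-0.0064,-0.0224)
o2: d²=296 > ρ²=63 → inactive
F = F_att + ΣF_rep = (-0.0064,0.9776)
p' = p + 1/10·F = (2.9994,2.0978)

Fx=-0.0064 Fy=0.9776 x'=2.9994 y'=2.0978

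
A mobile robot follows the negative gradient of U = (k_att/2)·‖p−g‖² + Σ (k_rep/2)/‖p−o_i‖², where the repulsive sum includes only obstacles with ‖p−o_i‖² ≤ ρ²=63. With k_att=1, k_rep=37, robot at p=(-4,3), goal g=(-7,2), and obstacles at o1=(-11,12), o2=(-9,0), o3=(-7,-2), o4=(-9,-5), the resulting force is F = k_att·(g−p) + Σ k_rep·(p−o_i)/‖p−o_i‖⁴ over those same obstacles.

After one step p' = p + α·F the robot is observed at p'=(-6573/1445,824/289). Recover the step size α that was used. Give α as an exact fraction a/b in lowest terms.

α = 1/5

F_att = 1·(g−p) = 1·(-3,-1) = (-3.0000,-1.0000)
o1: d²=130 > ρ²=63 → inactive
o2: d²=34 ≤ ρ²=63; F_rep = 37·(5,3)/34² = (0.1600,0.0960)
o3: d²=34 ≤ ρ²=63; F_rep = 37·(3,5)/34² = (0.0960,0.1600)
o4: d²=89 > ρ²=63 → inactive
F = F_att + ΣF_rep = (-2.7439,-0.7439)
Δp = p'−p = (-0.5488,-0.1488); α = Δx/Fx = (-793/1445) / (-793/289) = 1/5
check: Δy/Fy = (-43/289) / (-215/289) = 1/5 ✓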